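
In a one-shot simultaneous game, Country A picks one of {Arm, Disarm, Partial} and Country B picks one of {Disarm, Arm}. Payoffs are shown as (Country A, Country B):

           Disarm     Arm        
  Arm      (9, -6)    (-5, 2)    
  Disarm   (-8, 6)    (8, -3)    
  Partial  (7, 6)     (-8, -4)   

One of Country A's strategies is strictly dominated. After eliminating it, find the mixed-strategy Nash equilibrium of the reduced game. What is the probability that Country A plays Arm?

p = 9/17

Country A's strategy Partial is strictly dominated by Arm: 9 > 7 and -5 > -8. Eliminate Partial.
In a mixed equilibrium Country B is indifferent between Disarm and Arm; this condition fixes p.
  Country B's payoff to Disarm: p·(-6) + (1−p)·6 = -12p + 6
  Country B's payoff to Arm: p·2 + (1−p)·(-3) = 5p - 3
  -12p + 6 = 5p - 3  ⇒  -17p = -9  ⇒  p = 9/17.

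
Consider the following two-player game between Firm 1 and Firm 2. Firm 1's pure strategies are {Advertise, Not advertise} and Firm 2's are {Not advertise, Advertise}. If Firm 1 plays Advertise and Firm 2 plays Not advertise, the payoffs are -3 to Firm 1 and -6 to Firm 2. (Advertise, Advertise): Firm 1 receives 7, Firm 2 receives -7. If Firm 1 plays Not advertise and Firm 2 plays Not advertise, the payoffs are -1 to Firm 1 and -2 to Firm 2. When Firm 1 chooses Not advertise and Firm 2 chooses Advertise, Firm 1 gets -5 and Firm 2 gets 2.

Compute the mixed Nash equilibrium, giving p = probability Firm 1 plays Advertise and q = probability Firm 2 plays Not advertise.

p = 4/5, q = 6/7

In a mixed equilibrium Firm 2 is indifferent between Not advertise and Advertise; this condition fixes p.
  Firm 2's expected payoff from Not advertise: p·(-6) + (1−p)·(-2) = -4p - 2
  Firm 2's expected payoff from Advertise: p·(-7) + (1−p)·2 = -9p + 2
  -4p - 2 = -9p + 2  ⇒  5p = 4  ⇒  p = 4/5.
Firm 1's indifference between Advertise and Not advertise determines Firm 2's mixing probability q:
  Firm 1's expected payoff from Advertise: q·(-3) + (1−q)·7 = -10q + 7
  Firm 1's expected payoff from Not advertise: q·(-1) + (1−q)·(-5) = 4q - 5
  -10q + 7 = 4q - 5  ⇒  -14q = -12  ⇒  q = 6/7.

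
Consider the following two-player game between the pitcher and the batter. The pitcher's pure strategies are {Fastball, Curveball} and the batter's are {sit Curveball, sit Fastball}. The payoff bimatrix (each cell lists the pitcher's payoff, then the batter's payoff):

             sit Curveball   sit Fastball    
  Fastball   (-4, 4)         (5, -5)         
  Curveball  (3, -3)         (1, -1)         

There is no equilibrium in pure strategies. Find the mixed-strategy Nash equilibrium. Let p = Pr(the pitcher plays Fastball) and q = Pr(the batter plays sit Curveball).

In a mixed equilibrium the batter is indifferent between sit Curveball and sit Fastball; this condition fixes p.
  the batter's expected payoff from sit Curveball: p·4 + (1−p)·(-3) = 7p - 3
  the batter's expected payoff from sit Fastball: p·(-5) + (1−p)·(-1) = -4p - 1
  7p - 3 = -4p - 1  ⇒  11p = 2  ⇒  p = 2/11.
The batter's mix must leave the pitcher indifferent between Fastball and Curveball.
  the pitcher's payoff to Fastball: q·(-4) + (1−q)·5 = -9q + 5
  the pitcher's payoff to Curveball: q·3 + (1−q)·1 = 2q + 1
  -9q + 5 = 2q + 1  ⇒  -11q = -4  ⇒  q = 4/11.

p = 2/11, q = 4/11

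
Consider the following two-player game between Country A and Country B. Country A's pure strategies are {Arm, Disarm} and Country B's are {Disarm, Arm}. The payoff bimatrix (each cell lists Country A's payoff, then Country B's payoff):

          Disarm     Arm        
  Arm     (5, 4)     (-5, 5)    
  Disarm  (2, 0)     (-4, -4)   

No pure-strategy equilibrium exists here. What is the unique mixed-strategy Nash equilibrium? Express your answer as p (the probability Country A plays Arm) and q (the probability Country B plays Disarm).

p = 4/5, q = 1/4

Country B's indifference between Disarm and Arm determines Country A's mixing probability p:
  Country B's payoff from Disarm: p·4 + (1−p)·0 = 4p
  Country B's payoff from Arm: p·5 + (1−p)·(-4) = 9p - 4
  4p = 9p - 4  ⇒  -5p = -4  ⇒  p = 4/5.
For Country A to be willing to mix, Country A must be indifferent between Arm and Disarm, which pins down Country B's mix.
  Country A's expected payoff from Arm: q·5 + (1−q)·(-5) = 10q - 5
  Country A's expected payoff from Disarm: q·2 + (1−q)·(-4) = 6q - 4
  10q - 5 = 6q - 4  ⇒  4q = 1  ⇒  q = 1/4.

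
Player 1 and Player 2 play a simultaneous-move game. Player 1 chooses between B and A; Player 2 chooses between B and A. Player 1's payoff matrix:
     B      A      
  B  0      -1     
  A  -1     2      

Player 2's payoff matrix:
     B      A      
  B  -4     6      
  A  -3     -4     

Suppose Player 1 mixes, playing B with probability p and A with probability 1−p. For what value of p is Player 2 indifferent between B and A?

p = 1/11

In a mixed equilibrium Player 2 is indifferent between B and A; this condition fixes p.
  Player 2's payoff from B: p·(-4) + (1−p)·(-3) = -p - 3
  Player 2's payoff from A: p·6 + (1−p)·(-4) = 10p - 4
  -p - 3 = 10p - 4  ⇒  -11p = -1  ⇒  p = 1/11.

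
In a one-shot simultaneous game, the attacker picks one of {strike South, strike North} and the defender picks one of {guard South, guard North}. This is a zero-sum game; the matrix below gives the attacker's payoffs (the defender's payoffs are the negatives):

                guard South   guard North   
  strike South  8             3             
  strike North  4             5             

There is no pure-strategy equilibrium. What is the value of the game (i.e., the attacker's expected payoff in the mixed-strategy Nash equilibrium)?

The defender's mix must leave the attacker indifferent between strike South and strike North.
  the attacker's expected payoff from strike South: q·8 + (1−q)·3 = 5q + 3
  the attacker's expected payoff from strike North: q·4 + (1−q)·5 = -q + 5
  5q + 3 = -q + 5  ⇒  6q = 2  ⇒  q = 1/3.
The value is the attacker's expected payoff against this mix (using strike South): (1/3)·8 + (2/3)·3 = 14/3.

v = 14/3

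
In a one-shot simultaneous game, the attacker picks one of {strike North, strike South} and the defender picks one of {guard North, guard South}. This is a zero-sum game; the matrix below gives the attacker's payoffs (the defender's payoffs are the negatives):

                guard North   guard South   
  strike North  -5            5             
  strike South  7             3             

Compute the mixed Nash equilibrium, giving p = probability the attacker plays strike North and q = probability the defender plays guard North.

p = 2/7, q = 1/7

Set the defender's expected payoff from guard North equal to that from guard South:
  the defender's payoff to guard North: p·5 + (1−p)·(-7) = 12p - 7
  the defender's payoff to guard South: p·(-5) + (1−p)·(-3) = -2p - 3
  12p - 7 = -2p - 3  ⇒  14p = 4  ⇒  p = 2/7.
In a mixed equilibrium the attacker is indifferent between strike North and strike South; this condition fixes q.
  the attacker's payoff to strike North: q·(-5) + (1−q)·5 = -10q + 5
  the attacker's payoff to strike South: q·7 + (1−q)·3 = 4q + 3
  -10q + 5 = 4q + 3  ⇒  -14q = -2  ⇒  q = 1/7.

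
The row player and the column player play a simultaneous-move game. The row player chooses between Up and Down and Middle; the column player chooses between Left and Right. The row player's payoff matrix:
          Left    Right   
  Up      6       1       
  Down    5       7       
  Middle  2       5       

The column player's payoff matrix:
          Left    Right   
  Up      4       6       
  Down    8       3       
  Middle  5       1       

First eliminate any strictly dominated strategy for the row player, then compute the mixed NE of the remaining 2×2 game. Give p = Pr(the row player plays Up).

The row player's strategy Middle is strictly dominated by Down: 5 > 2 and 7 > 5. Eliminate Middle.
For the column player to be willing to mix, the column player must be indifferent between Left and Right, which pins down the row player's mix.
  the column player's payoff from Left: p·4 + (1−p)·8 = -4p + 8
  the column player's payoff from Right: p·6 + (1−p)·3 = 3p + 3
  -4p + 8 = 3p + 3  ⇒  -7p = -5  ⇒  p = 5/7.

p = 5/7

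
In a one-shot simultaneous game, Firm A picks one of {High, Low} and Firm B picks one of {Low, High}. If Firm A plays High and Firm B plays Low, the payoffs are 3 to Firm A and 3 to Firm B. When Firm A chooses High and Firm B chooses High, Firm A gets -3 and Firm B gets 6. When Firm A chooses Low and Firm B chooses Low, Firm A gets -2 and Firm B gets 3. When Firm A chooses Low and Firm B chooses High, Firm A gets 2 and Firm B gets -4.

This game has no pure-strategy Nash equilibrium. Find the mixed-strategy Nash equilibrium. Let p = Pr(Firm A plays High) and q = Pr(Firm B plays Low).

Set Firm B's expected payoff from Low equal to that from High:
  Firm B's expected payoff from Low: p·3 + (1−p)·3 = 3
  Firm B's expected payoff from High: p·6 + (1−p)·(-4) = 10p - 4
  3 = 10p - 4  ⇒  -10p = -7  ⇒  p = 7/10.
Firm A's indifference between High and Low determines Firm B's mixing probability q:
  Firm A's payoff from High: q·3 + (1−q)·(-3) = 6q - 3
  Firm A's payoff from Low: q·(-2) + (1−q)·2 = -4q + 2
  6q - 3 = -4q + 2  ⇒  10q = 5  ⇒  q = 1/2.

p = 7/10, q = 1/2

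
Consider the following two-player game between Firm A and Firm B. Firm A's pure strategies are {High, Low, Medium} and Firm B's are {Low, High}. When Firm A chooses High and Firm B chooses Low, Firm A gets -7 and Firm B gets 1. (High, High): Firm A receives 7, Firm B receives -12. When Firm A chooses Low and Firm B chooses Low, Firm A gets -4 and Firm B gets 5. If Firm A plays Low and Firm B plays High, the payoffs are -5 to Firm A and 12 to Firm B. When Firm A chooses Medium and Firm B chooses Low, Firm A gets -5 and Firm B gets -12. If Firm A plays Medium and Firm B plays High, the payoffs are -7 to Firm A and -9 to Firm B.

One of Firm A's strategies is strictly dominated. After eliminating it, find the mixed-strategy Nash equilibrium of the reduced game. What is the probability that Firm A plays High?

Firm A's strategy Medium is strictly dominated by Low: -4 > -5 and -5 > -7. Eliminate Medium.
Firm B's indifference between Low and High determines Firm A's mixing probability p:
  Firm B's expected payoff from Low: p·1 + (1−p)·5 = -4p + 5
  Firm B's expected payoff from High: p·(-12) + (1−p)·12 = -24p + 12
  -4p + 5 = -24p + 12  ⇒  20p = 7  ⇒  p = 7/20.

p = 7/20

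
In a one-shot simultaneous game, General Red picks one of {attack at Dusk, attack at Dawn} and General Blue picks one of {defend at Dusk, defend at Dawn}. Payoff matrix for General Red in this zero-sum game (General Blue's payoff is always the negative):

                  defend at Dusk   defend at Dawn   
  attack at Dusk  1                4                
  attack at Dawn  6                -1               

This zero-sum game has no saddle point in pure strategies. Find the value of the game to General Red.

General Red's indifference between attack at Dusk and attack at Dawn determines General Blue's mixing probability q:
  General Red's expected payoff from attack at Dusk: q·1 + (1−q)·4 = -3q + 4
  General Red's expected payoff from attack at Dawn: q·6 + (1−q)·(-1) = 7q - 1
  -3q + 4 = 7q - 1  ⇒  -10q = -5  ⇒  q = 1/2.
The value is General Red's expected payoff against this mix (using attack at Dusk): (1/2)·1 + (1/2)·4 = 5/2.

v = 5/2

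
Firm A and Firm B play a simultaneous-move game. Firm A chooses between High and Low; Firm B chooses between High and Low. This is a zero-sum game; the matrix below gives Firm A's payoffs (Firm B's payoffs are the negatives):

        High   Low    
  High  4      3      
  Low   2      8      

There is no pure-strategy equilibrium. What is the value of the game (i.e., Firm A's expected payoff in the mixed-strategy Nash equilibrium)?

Firm A's indifference between High and Low determines Firm B's mixing probability q:
  Firm A's payoff to High: q·4 + (1−q)·3 = q + 3
  Firm A's payoff to Low: q·2 + (1−q)·8 = -6q + 8
  q + 3 = -6q + 8  ⇒  7q = 5  ⇒  q = 5/7.
The value is Firm A's expected payoff against this mix (using High): (5/7)·4 + (2/7)·3 = 26/7.

v = 26/7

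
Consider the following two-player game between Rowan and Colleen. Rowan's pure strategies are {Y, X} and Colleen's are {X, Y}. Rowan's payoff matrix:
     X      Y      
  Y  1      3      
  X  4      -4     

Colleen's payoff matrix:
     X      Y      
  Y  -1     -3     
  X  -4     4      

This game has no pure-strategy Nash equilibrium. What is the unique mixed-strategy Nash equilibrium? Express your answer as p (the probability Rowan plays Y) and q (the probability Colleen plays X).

Colleen's indifference between X and Y determines Rowan's mixing probability p:
  Colleen's payoff to X: p·(-1) + (1−p)·(-4) = 3p - 4
  Colleen's payoff to Y: p·(-3) + (1−p)·4 = -7p + 4
  3p - 4 = -7p + 4  ⇒  10p = 8  ⇒  p = 4/5.
Set Rowan's expected payoff from Y equal to that from X:
  Rowan's expected payoff from Y: q·1 + (1−q)·3 = -2q + 3
  Rowan's expected payoff from X: q·4 + (1−q)·(-4) = 8q - 4
  -2q + 3 = 8q - 4  ⇒  -10q = -7  ⇒  q = 7/10.

p = 4/5, q = 7/10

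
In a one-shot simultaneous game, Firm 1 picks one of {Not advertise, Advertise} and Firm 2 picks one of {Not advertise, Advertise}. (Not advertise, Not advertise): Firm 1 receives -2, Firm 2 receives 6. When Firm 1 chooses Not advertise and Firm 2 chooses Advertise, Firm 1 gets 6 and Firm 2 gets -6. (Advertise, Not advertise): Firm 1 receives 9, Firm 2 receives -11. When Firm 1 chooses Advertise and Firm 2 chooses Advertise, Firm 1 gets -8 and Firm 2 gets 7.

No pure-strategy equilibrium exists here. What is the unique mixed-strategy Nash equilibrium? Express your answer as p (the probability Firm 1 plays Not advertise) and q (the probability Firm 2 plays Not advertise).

p = 3/5, q = 14/25

In a mixed equilibrium Firm 2 is indifferent between Not advertise and Advertise; this condition fixes p.
  Firm 2's payoff from Not advertise: p·6 + (1−p)·(-11) = 17p - 11
  Firm 2's payoff from Advertise: p·(-6) + (1−p)·7 = -13p + 7
  17p - 11 = -13p + 7  ⇒  30p = 18  ⇒  p = 3/5.
In a mixed equilibrium Firm 1 is indifferent between Not advertise and Advertise; this condition fixes q.
  Firm 1's payoff from Not advertise: q·(-2) + (1−q)·6 = -8q + 6
  Firm 1's payoff from Advertise: q·9 + (1−q)·(-8) = 17q - 8
  -8q + 6 = 17q - 8  ⇒  -25q = -14  ⇒  q = 14/25.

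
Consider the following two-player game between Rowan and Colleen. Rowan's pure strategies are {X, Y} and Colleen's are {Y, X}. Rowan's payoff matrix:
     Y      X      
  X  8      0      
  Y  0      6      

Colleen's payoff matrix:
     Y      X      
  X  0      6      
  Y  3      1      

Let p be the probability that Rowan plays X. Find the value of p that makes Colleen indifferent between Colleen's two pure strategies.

p = 1/4

Colleen's indifference between Y and X determines Rowan's mixing probability p:
  Colleen's expected payoff from Y: p·0 + (1−p)·3 = -3p + 3
  Colleen's expected payoff from X: p·6 + (1−p)·1 = 5p + 1
  -3p + 3 = 5p + 1  ⇒  -8p = -2  ⇒  p = 1/4.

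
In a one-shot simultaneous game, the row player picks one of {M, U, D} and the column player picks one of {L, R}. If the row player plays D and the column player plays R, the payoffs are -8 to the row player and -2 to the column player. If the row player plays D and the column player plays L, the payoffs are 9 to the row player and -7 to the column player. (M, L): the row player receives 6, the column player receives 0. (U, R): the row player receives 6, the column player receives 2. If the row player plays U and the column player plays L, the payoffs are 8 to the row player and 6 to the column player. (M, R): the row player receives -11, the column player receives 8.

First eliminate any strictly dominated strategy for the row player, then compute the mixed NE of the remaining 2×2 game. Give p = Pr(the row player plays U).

The row player's strategy M is strictly dominated by D: 9 > 6 and -8 > -11. Eliminate M.
In a mixed equilibrium the column player is indifferent between L and R; this condition fixes p.
  the column player's payoff to L: p·6 + (1−p)·(-7) = 13p - 7
  the column player's payoff to R: p·2 + (1−p)·(-2) = 4p - 2
  13p - 7 = 4p - 2  ⇒  9p = 5  ⇒  p = 5/9.

p = 5/9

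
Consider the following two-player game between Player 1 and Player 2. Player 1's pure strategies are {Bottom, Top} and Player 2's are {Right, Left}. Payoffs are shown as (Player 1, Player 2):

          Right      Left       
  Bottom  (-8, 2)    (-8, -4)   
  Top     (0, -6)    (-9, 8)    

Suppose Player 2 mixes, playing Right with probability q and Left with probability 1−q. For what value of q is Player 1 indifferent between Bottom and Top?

For Player 1 to be willing to mix, Player 1 must be indifferent between Bottom and Top, which pins down Player 2's mix.
  Player 1's expected payoff from Bottom: q·(-8) + (1−q)·(-8) = -8
  Player 1's expected payoff from Top: q·0 + (1−q)·(-9) = 9q - 9
  -8 = 9q - 9  ⇒  -9q = -1  ⇒  q = 1/9.

q = 1/9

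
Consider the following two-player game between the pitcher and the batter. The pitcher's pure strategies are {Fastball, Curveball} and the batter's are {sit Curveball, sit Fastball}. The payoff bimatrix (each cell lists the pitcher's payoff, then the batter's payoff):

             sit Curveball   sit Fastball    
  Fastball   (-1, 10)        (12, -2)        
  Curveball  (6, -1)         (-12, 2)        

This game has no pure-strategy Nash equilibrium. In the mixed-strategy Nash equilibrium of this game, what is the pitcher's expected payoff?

In a mixed equilibrium the pitcher is indifferent between Fastball and Curveball; this condition fixes q.
  the pitcher's payoff from Fastball: q·(-1) + (1−q)·12 = -13q + 12
  the pitcher's payoff from Curveball: q·6 + (1−q)·(-12) = 18q - 12
  -13q + 12 = 18q - 12  ⇒  -31q = -24  ⇒  q = 24/31.
At equilibrium the pitcher is indifferent across rows, so the pitcher's payoff equals the payoff from Fastball: (24/31)·(-1) + (7/31)·12 = 60/31.

60/31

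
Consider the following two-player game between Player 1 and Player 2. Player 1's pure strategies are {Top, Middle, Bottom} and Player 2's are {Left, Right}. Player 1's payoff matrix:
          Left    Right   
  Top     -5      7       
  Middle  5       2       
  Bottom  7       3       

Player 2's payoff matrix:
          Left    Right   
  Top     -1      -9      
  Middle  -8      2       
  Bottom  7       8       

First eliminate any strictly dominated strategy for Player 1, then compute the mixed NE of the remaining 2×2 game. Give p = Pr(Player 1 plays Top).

p = 1/9

Player 1's strategy Middle is strictly dominated by Bottom: 7 > 5 and 3 > 2. Eliminate Middle.
Player 2's indifference between Left and Right determines Player 1's mixing probability p:
  Player 2's expected payoff from Left: p·(-1) + (1−p)·7 = -8p + 7
  Player 2's expected payoff from Right: p·(-9) + (1−p)·8 = -17p + 8
  -8p + 7 = -17p + 8  ⇒  9p = 1  ⇒  p = 1/9.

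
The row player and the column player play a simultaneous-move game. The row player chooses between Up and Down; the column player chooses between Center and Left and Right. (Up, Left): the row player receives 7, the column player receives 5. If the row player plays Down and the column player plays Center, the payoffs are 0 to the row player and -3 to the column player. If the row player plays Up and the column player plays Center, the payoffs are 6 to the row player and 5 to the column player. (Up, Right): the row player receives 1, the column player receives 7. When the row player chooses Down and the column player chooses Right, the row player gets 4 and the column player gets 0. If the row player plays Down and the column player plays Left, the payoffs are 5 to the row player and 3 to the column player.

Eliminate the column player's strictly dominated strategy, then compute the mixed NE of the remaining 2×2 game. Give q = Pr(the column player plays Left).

q = 3/5

The column player's strategy Center is strictly dominated by Right: 7 > 5 and 0 > -3. Eliminate Center.
For the row player to be willing to mix, the row player must be indifferent between Up and Down, which pins down the column player's mix.
  the row player's payoff from Up: q·7 + (1−q)·1 = 6q + 1
  the row player's payoff from Down: q·5 + (1−q)·4 = q + 4
  6q + 1 = q + 4  ⇒  5q = 3  ⇒  q = 3/5.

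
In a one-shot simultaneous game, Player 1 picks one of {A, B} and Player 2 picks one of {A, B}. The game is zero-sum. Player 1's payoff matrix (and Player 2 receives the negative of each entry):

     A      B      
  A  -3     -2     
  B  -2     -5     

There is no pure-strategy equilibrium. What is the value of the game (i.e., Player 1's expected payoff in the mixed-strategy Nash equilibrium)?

v = -11/4

Set Player 1's expected payoff from A equal to that from B:
  Player 1's payoff from A: q·(-3) + (1−q)·(-2) = -q - 2
  Player 1's payoff from B: q·(-2) + (1−q)·(-5) = 3q - 5
  -q - 2 = 3q - 5  ⇒  -4q = -3  ⇒  q = 3/4.
The value is Player 1's expected payoff against this mix (using A): (3/4)·(-3) + (1/4)·(-2) = -11/4.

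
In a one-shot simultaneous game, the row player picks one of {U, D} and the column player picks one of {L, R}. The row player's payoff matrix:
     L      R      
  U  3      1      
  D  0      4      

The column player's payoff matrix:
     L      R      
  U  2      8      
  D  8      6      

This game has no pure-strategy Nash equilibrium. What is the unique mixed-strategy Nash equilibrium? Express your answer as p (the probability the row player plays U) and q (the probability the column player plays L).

In a mixed equilibrium the column player is indifferent between L and R; this condition fixes p.
  the column player's expected payoff from L: p·2 + (1−p)·8 = -6p + 8
  the column player's expected payoff from R: p·8 + (1−p)·6 = 2p + 6
  -6p + 8 = 2p + 6  ⇒  -8p = -2  ⇒  p = 1/4.
Set the row player's expected payoff from U equal to that from D:
  the row player's expected payoff from U: q·3 + (1−q)·1 = 2q + 1
  the row player's expected payoff from D: q·0 + (1−q)·4 = -4q + 4
  2q + 1 = -4q + 4  ⇒  6q = 3  ⇒  q = 1/2.

p = 1/4, q = 1/2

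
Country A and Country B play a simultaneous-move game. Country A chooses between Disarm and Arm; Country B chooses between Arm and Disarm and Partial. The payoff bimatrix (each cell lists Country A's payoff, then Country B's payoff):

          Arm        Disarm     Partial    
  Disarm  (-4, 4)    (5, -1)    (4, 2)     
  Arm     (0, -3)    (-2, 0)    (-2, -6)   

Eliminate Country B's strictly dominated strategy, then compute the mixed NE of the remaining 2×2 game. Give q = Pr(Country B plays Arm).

q = 7/11

Country B's strategy Partial is strictly dominated by Arm: 4 > 2 and -3 > -6. Eliminate Partial.
Set Country A's expected payoff from Disarm equal to that from Arm:
  Country A's payoff from Disarm: q·(-4) + (1−q)·5 = -9q + 5
  Country A's payoff from Arm: q·0 + (1−q)·(-2) = 2q - 2
  -9q + 5 = 2q - 2  ⇒  -11q = -7  ⇒  q = 7/11.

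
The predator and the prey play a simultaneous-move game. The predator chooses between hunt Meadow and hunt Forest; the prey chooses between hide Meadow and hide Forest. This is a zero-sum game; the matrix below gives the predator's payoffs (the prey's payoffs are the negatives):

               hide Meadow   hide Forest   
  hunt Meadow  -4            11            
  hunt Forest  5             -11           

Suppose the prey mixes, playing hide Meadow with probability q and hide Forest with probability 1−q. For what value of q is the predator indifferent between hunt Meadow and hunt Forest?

The predator's indifference between hunt Meadow and hunt Forest determines the prey's mixing probability q:
  the predator's expected payoff from hunt Meadow: q·(-4) + (1−q)·11 = -15q + 11
  the predator's expected payoff from hunt Forest: q·5 + (1−q)·(-11) = 16q - 11
  -15q + 11 = 16q - 11  ⇒  -31q = -22  ⇒  q = 22/31.

q = 22/31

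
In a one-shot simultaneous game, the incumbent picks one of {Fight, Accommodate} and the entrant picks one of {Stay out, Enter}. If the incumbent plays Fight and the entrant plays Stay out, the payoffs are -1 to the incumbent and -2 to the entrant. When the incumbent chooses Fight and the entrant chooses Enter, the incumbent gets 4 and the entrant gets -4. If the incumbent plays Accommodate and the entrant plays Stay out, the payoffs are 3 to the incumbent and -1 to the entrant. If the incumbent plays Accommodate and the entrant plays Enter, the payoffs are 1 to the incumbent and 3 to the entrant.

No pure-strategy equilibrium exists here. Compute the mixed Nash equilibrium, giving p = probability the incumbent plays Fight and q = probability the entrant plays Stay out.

p = 2/3, q = 3/7

For the entrant to be willing to mix, the entrant must be indifferent between Stay out and Enter, which pins down the incumbent's mix.
  the entrant's expected payoff from Stay out: p·(-2) + (1−p)·(-1) = -p - 1
  the entrant's expected payoff from Enter: p·(-4) + (1−p)·3 = -7p + 3
  -p - 1 = -7p + 3  ⇒  6p = 4  ⇒  p = 2/3.
For the incumbent to be willing to mix, the incumbent must be indifferent between Fight and Accommodate, which pins down the entrant's mix.
  the incumbent's payoff from Fight: q·(-1) + (1−q)·4 = -5q + 4
  the incumbent's payoff from Accommodate: q·3 + (1−q)·1 = 2q + 1
  -5q + 4 = 2q + 1  ⇒  -7q = -3  ⇒  q = 3/7.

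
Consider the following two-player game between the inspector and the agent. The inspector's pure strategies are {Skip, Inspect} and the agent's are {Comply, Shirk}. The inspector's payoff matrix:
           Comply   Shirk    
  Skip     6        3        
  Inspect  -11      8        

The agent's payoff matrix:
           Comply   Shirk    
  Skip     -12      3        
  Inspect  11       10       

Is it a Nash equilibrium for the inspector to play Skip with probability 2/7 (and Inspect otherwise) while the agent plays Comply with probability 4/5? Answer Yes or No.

No

Given the inspector's mix p = 2/7, the agent's payoff from Comply is 31/7 but from Shirk is 8. The agent strictly prefers Shirk, so the agent would not mix.
So the proposed profile is not a Nash equilibrium.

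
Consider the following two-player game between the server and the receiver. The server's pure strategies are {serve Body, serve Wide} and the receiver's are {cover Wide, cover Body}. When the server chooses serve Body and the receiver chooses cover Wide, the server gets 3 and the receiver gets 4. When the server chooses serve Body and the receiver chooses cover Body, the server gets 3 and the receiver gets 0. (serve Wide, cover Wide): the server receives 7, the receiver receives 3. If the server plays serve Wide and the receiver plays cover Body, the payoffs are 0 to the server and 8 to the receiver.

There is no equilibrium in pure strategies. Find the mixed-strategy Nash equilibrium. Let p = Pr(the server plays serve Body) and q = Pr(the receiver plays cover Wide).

p = 5/9, q = 3/7

In a mixed equilibrium the receiver is indifferent between cover Wide and cover Body; this condition fixes p.
  the receiver's payoff to cover Wide: p·4 + (1−p)·3 = p + 3
  the receiver's payoff to cover Body: p·0 + (1−p)·8 = -8p + 8
  p + 3 = -8p + 8  ⇒  9p = 5  ⇒  p = 5/9.
The server's indifference between serve Body and serve Wide determines the receiver's mixing probability q:
  the server's payoff to serve Body: q·3 + (1−q)·3 = 3
  the server's payoff to serve Wide: q·7 + (1−q)·0 = 7q
  3 = 7q  ⇒  -7q = -3  ⇒  q = 3/7.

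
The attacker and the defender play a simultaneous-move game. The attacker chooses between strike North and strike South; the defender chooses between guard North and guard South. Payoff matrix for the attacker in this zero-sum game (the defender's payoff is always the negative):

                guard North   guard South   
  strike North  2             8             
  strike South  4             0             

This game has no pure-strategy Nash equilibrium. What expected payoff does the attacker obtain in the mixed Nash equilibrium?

16/5

In a mixed equilibrium the attacker is indifferent between strike North and strike South; this condition fixes q.
  the attacker's payoff from strike North: q·2 + (1−q)·8 = -6q + 8
  the attacker's payoff from strike South: q·4 + (1−q)·0 = 4q
  -6q + 8 = 4q  ⇒  -10q = -8  ⇒  q = 4/5.
At equilibrium the attacker is indifferent across rows, so the attacker's payoff equals the payoff from strike North: (4/5)·2 + (1/5)·8 = 16/5.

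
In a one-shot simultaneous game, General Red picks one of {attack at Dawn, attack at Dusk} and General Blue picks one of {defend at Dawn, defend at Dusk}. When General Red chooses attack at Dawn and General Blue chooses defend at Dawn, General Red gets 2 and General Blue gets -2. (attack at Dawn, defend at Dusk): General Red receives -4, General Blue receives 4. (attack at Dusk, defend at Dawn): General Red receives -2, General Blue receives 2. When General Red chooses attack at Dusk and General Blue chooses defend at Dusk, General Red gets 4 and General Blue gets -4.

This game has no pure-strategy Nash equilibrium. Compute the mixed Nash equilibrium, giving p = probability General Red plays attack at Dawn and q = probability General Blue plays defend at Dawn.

p = 1/2, q = 2/3

Set General Blue's expected payoff from defend at Dawn equal to that from defend at Dusk:
  General Blue's payoff from defend at Dawn: p·(-2) + (1−p)·2 = -4p + 2
  General Blue's payoff from defend at Dusk: p·4 + (1−p)·(-4) = 8p - 4
  -4p + 2 = 8p - 4  ⇒  -12p = -6  ⇒  p = 1/2.
In a mixed equilibrium General Red is indifferent between attack at Dawn and attack at Dusk; this condition fixes q.
  General Red's payoff to attack at Dawn: q·2 + (1−q)·(-4) = 6q - 4
  General Red's payoff to attack at Dusk: q·(-2) + (1−q)·4 = -6q + 4
  6q - 4 = -6q + 4  ⇒  12q = 8  ⇒  q = 2/3.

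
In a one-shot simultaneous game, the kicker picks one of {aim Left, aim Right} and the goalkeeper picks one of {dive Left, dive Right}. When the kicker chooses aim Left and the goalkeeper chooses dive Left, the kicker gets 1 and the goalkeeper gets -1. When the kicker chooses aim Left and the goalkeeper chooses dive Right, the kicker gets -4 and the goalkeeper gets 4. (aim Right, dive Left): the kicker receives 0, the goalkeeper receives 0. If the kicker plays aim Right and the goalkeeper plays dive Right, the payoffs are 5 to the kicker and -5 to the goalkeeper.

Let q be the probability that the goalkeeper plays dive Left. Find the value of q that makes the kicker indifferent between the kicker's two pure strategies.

The goalkeeper's mix must leave the kicker indifferent between aim Left and aim Right.
  the kicker's payoff from aim Left: q·1 + (1−q)·(-4) = 5q - 4
  the kicker's payoff from aim Right: q·0 + (1−q)·5 = -5q + 5
  5q - 4 = -5q + 5  ⇒  10q = 9  ⇒  q = 9/10.

q = 9/10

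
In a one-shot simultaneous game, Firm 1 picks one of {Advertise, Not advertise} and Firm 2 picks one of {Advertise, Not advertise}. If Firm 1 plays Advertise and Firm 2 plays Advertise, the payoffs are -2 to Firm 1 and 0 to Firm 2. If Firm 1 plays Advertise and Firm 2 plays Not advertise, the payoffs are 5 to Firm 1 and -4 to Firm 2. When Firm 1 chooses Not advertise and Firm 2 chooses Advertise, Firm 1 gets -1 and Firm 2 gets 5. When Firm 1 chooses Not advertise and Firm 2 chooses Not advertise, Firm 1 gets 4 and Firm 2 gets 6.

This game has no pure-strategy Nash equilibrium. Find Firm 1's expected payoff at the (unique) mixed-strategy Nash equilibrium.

For Firm 1 to be willing to mix, Firm 1 must be indifferent between Advertise and Not advertise, which pins down Firm 2's mix.
  Firm 1's payoff to Advertise: q·(-2) + (1−q)·5 = -7q + 5
  Firm 1's payoff to Not advertise: q·(-1) + (1−q)·4 = -5q + 4
  -7q + 5 = -5q + 4  ⇒  -2q = -1  ⇒  q = 1/2.
At equilibrium Firm 1 is indifferent across rows, so Firm 1's payoff equals the payoff from Advertise: (1/2)·(-2) + (1/2)·5 = 3/2.

3/2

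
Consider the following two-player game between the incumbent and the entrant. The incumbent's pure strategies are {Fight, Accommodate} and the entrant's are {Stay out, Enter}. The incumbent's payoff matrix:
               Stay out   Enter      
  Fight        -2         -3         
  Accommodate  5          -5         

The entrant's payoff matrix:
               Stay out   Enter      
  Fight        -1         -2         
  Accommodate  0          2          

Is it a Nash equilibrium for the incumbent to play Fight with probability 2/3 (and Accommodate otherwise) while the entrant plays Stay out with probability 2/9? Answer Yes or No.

Check the entrant's indifference given the incumbent's mix p = 2/3:
  payoff from Stay out = -2/3; payoff from Enter = -2/3 — equal.
Check the incumbent's indifference given the entrant's mix q = 2/9:
  payoff from Fight = -25/9; payoff from Accommodate = -25/9 — equal.
Both players are indifferent, so neither can profitably deviate.

Yes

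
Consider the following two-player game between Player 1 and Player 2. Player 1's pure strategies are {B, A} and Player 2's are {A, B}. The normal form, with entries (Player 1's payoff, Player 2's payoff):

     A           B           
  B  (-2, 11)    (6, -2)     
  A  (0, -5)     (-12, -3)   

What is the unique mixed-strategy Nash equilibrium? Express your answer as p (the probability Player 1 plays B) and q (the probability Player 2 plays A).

Player 1's mix must leave Player 2 indifferent between A and B.
  Player 2's expected payoff from A: p·11 + (1−p)·(-5) = 16p - 5
  Player 2's expected payoff from B: p·(-2) + (1−p)·(-3) = p - 3
  16p - 5 = p - 3  ⇒  15p = 2  ⇒  p = 2/15.
For Player 1 to be willing to mix, Player 1 must be indifferent between B and A, which pins down Player 2's mix.
  Player 1's payoff from B: q·(-2) + (1−q)·6 = -8q + 6
  Player 1's payoff from A: q·0 + (1−q)·(-12) = 12q - 12
  -8q + 6 = 12q - 12  ⇒  -20q = -18  ⇒  q = 9/10.

p = 2/15, q = 9/10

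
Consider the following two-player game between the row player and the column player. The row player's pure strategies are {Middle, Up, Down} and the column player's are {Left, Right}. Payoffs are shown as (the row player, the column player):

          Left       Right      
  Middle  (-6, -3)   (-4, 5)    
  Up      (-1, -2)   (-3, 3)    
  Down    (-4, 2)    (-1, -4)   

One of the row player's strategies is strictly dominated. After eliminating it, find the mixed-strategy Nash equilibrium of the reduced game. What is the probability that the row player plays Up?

The row player's strategy Middle is strictly dominated by Down: -4 > -6 and -1 > -4. Eliminate Middle.
The row player's mix must leave the column player indifferent between Left and Right.
  the column player's payoff from Left: p·(-2) + (1−p)·2 = -4p + 2
  the column player's payoff from Right: p·3 + (1−p)·(-4) = 7p - 4
  -4p + 2 = 7p - 4  ⇒  -11p = -6  ⇒  p = 6/11.

p = 6/11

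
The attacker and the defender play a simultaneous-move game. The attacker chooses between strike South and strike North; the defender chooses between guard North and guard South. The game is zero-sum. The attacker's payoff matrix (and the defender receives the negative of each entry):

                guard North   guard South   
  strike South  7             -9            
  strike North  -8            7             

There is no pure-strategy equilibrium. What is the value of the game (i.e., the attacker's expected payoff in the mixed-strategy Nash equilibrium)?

In a mixed equilibrium the attacker is indifferent between strike South and strike North; this condition fixes q.
  the attacker's payoff to strike South: q·7 + (1−q)·(-9) = 16q - 9
  the attacker's payoff to strike North: q·(-8) + (1−q)·7 = -15q + 7
  16q - 9 = -15q + 7  ⇒  31q = 16  ⇒  q = 16/31.
The value is the attacker's expected payoff against this mix (using strike South): (16/31)·7 + (15/31)·(-9) = -23/31.

v = -23/31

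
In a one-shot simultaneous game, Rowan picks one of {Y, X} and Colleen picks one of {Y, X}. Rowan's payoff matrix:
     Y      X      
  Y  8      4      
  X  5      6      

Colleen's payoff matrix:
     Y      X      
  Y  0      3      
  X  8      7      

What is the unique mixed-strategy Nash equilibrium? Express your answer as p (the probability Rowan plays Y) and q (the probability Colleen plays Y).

p = 1/4, q = 2/5

For Colleen to be willing to mix, Colleen must be indifferent between Y and X, which pins down Rowan's mix.
  Colleen's payoff to Y: p·0 + (1−p)·8 = -8p + 8
  Colleen's payoff to X: p·3 + (1−p)·7 = -4p + 7
  -8p + 8 = -4p + 7  ⇒  -4p = -1  ⇒  p = 1/4.
In a mixed equilibrium Rowan is indifferent between Y and X; this condition fixes q.
  Rowan's payoff from Y: q·8 + (1−q)·4 = 4q + 4
  Rowan's payoff from X: q·5 + (1−q)·6 = -q + 6
  4q + 4 = -q + 6  ⇒  5q = 2  ⇒  q = 2/5.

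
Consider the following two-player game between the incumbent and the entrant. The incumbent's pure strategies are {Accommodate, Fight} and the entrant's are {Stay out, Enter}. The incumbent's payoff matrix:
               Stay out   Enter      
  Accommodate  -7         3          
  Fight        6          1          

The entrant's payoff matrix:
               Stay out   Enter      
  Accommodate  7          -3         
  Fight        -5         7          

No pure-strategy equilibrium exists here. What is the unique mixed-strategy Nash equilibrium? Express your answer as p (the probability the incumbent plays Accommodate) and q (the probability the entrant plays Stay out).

Set the entrant's expected payoff from Stay out equal to that from Enter:
  the entrant's payoff from Stay out: p·7 + (1−p)·(-5) = 12p - 5
  the entrant's payoff from Enter: p·(-3) + (1−p)·7 = -10p + 7
  12p - 5 = -10p + 7  ⇒  22p = 12  ⇒  p = 6/11.
For the incumbent to be willing to mix, the incumbent must be indifferent between Accommodate and Fight, which pins down the entrant's mix.
  the incumbent's payoff from Accommodate: q·(-7) + (1−q)·3 = -10q + 3
  the incumbent's payoff from Fight: q·6 + (1−q)·1 = 5q + 1
  -10q + 3 = 5q + 1  ⇒  -15q = -2  ⇒  q = 2/15.

p = 6/11, q = 2/15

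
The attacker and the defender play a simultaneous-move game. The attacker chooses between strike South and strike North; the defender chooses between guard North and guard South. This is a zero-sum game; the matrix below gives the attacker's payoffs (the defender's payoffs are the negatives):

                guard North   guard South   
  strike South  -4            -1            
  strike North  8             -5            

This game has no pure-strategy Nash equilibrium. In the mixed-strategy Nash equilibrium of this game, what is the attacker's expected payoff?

-7/4

Set the attacker's expected payoff from strike South equal to that from strike North:
  the attacker's expected payoff from strike South: q·(-4) + (1−q)·(-1) = -3q - 1
  the attacker's expected payoff from strike North: q·8 + (1−q)·(-5) = 13q - 5
  -3q - 1 = 13q - 5  ⇒  -16q = -4  ⇒  q = 1/4.
At equilibrium the attacker is indifferent across rows, so the attacker's payoff equals the payoff from strike South: (1/4)·(-4) + (3/4)·(-1) = -7/4.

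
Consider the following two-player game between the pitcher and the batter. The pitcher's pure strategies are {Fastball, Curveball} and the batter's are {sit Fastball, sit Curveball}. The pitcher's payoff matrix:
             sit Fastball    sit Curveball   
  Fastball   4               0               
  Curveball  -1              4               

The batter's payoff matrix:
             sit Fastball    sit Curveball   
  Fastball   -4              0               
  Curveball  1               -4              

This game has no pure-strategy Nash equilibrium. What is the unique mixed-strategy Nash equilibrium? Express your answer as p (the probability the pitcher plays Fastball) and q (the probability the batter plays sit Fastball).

Set the batter's expected payoff from sit Fastball equal to that from sit Curveball:
  the batter's expected payoff from sit Fastball: p·(-4) + (1−p)·1 = -5p + 1
  the batter's expected payoff from sit Curveball: p·0 + (1−p)·(-4) = 4p - 4
  -5p + 1 = 4p - 4  ⇒  -9p = -5  ⇒  p = 5/9.
For the pitcher to be willing to mix, the pitcher must be indifferent between Fastball and Curveball, which pins down the batter's mix.
  the pitcher's payoff from Fastball: q·4 + (1−q)·0 = 4q
  the pitcher's payoff from Curveball: q·(-1) + (1−q)·4 = -5q + 4
  4q = -5q + 4  ⇒  9q = 4  ⇒  q = 4/9.

p = 5/9, q = 4/9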